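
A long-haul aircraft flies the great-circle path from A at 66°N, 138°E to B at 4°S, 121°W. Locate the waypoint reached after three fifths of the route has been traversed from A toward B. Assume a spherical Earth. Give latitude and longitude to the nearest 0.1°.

≈ 31.6°N, 138.4°W

Convert each endpoint to a unit vector on the sphere (x = cos φ cos λ, y = cos φ sin λ, z = sin φ).
The central angle between the endpoints is δ = arccos(p₁·p₂) ≈ 1.712 rad (98.1°).
Interpolate at f = 3/5 with slerp weights a = sin((1−f)δ)/sin δ ≈ 0.639, b = sin(fδ)/sin δ ≈ 0.865.
p = a·p₁ + b·p₂ ≈ (-0.637, -0.565, 0.523); φ = arcsin(p_z) ≈ 31.57°, λ = atan2(p_y, p_x) ≈ -138.42°.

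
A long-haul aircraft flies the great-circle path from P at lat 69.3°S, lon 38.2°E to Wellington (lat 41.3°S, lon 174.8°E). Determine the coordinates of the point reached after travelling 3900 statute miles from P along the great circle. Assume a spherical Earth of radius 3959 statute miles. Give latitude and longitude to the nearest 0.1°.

≈ lat 49.4°S, lon 171.3°E

Write both endpoints as unit vectors p₁, p₂ with components (cos φ cos λ, cos φ sin λ, sin φ).
The central angle between the endpoints is δ = arccos(p₁·p₂) ≈ 1.132 rad (64.9°). The total great-circle distance is δ·R ≈ 1.132 × 3959 ≈ 4483 mi, so the target fraction is f = 3900/4483 ≈ 0.870.
Interpolate at f ≈ 0.870 with slerp weights a = sin((1−f)δ)/sin δ ≈ 0.162, b = sin(fδ)/sin δ ≈ 0.920.
p = a·p₁ + b·p₂ ≈ (-0.644, 0.098, -0.759); φ = arcsin(p_z) ≈ -49.39°, λ = atan2(p_y, p_x) ≈ 171.33°.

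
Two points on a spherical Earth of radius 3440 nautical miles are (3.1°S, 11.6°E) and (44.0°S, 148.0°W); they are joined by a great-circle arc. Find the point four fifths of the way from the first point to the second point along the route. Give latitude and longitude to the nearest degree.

≈ (65°S, 120°W)

Write both endpoints as unit vectors p₁, p₂ with components (cos φ cos λ, cos φ sin λ, sin φ).
The central angle between the endpoints is δ = arccos(p₁·p₂) ≈ 2.260 rad (129.5°).
Interpolate at f = 4/5 with slerp weights a = sin((1−f)δ)/sin δ ≈ 0.566, b = sin(fδ)/sin δ ≈ 1.259.
p = a·p₁ + b·p₂ ≈ (-0.215, -0.366, -0.905); φ = arcsin(p_z) ≈ -64.87°, λ = atan2(p_y, p_x) ≈ -120.38°.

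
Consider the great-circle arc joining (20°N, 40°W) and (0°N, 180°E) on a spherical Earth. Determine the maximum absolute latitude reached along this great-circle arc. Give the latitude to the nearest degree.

≈ 30°N

The great circle lies in the plane with unit normal n̂ = (p₁ × p₂)/|p₁ × p₂|.
Here n̂_z ≈ -0.870; the vertex latitude is φ_max = arccos|n̂_z| ≈ 29.5°.
Check via Clairaut: cos φ_max = |cos φ₁| · sin C = cos(20.0°)·sin(67.8°) ≈ 0.870, again giving ≈ 29.5°.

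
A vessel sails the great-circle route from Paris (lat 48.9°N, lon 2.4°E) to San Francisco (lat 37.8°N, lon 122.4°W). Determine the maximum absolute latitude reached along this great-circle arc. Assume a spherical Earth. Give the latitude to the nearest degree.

≈ 64°N

The great circle lies in the plane with unit normal n̂ = (p₁ × p₂)/|p₁ × p₂|.
Here n̂_z ≈ -0.432; the vertex latitude is φ_max = arccos|n̂_z| ≈ 64.4°.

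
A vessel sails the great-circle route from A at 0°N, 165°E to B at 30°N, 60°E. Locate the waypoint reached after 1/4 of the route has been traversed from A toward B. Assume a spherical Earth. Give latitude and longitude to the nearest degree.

Convert each endpoint to a unit vector on the sphere (x = cos φ cos λ, y = cos φ sin λ, z = sin φ).
The central angle between the endpoints is δ = arccos(p₁·p₂) ≈ 1.797 rad (103.0°).
Interpolate at f = 1/4 with slerp weights a = sin((1−f)δ)/sin δ ≈ 1.001, b = sin(fδ)/sin δ ≈ 0.446.
p = a·p₁ + b·p₂ ≈ (-0.774, 0.593, 0.223); φ = arcsin(p_z) ≈ 12.87°, λ = atan2(p_y, p_x) ≈ 142.52°.

≈ 13°N, 143°E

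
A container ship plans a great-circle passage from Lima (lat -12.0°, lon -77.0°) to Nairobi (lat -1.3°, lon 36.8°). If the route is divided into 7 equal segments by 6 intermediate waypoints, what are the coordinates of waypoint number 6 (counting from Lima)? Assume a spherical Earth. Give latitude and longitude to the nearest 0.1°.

≈ lat -5.0°, lon 21.1°

From cos δ = sin φ₁ sin φ₂ + cos φ₁ cos φ₂ cos Δλ, the central angle is δ ≈ 1.971 rad (112.9°).
Interpolate at f = 6/7 with slerp weights a = sin((1−f)δ)/sin δ ≈ 0.302, b = sin(fδ)/sin δ ≈ 1.078.
p = a·p₁ + b·p₂ ≈ (0.930, 0.358, -0.087); φ = arcsin(p_z) ≈ -5.00°, λ = atan2(p_y, p_x) ≈ 21.07°.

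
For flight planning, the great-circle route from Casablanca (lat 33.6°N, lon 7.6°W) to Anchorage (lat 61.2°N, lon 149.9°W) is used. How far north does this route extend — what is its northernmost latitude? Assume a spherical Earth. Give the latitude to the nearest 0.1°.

The great circle lies in the plane with unit normal n̂ = (p₁ × p₂)/|p₁ × p₂|.
Here n̂_z ≈ -0.249; the vertex latitude is φ_max = arccos|n̂_z| ≈ 75.6°.
Check via Clairaut: cos φ_max = |cos φ₁| · sin C = cos(33.6°)·sin(17.4°) ≈ 0.249, again giving ≈ 75.6°.

≈ 75.6°N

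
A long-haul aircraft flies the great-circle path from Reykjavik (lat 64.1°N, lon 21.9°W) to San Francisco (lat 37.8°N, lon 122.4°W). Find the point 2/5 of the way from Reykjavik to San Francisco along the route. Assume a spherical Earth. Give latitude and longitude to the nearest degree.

Write both endpoints as unit vectors p₁, p₂ with components (cos φ cos λ, cos φ sin λ, sin φ).
The central angle between the endpoints is δ = arccos(p₁·p₂) ≈ 1.060 rad (60.8°).
Interpolate at f = 2/5 with slerp weights a = sin((1−f)δ)/sin δ ≈ 0.681, b = sin(fδ)/sin δ ≈ 0.472.
p = a·p₁ + b·p₂ ≈ (0.076, -0.426, 0.902); φ = arcsin(p_z) ≈ 64.38°, λ = atan2(p_y, p_x) ≈ -79.84°.

≈ lat 64°N, lon 80°W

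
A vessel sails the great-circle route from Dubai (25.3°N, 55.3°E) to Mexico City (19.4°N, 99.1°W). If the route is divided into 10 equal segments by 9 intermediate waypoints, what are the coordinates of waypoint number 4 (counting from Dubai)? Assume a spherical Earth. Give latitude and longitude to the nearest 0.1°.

From cos δ = sin φ₁ sin φ₂ + cos φ₁ cos φ₂ cos Δλ, the central angle is δ ≈ 2.249 rad (128.8°).
Interpolate at f = 4/10 with slerp weights a = sin((1−f)δ)/sin δ ≈ 1.252, b = sin(fδ)/sin δ ≈ 1.005.
p = a·p₁ + b·p₂ ≈ (0.495, -0.005, 0.869); φ = arcsin(p_z) ≈ 60.35°, λ = atan2(p_y, p_x) ≈ -0.61°.

≈ 60.4°N, 0.6°W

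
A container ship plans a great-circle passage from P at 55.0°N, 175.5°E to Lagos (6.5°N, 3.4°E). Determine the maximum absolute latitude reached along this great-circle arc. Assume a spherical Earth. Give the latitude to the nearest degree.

≈ 85°N

The great circle lies in the plane with unit normal n̂ = (p₁ × p₂)/|p₁ × p₂|.
Here n̂_z ≈ -0.089; the vertex latitude is φ_max = arccos|n̂_z| ≈ 84.9°.
Check via Clairaut: cos φ_max = |cos φ₁| · sin C = cos(55.0°)·sin(8.9°) ≈ 0.089, again giving ≈ 84.9°.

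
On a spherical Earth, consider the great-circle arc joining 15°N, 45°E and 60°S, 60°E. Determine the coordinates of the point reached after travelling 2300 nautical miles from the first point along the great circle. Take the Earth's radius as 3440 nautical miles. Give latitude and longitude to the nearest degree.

Write both endpoints as unit vectors p₁, p₂ with components (cos φ cos λ, cos φ sin λ, sin φ).
The central angle between the endpoints is δ = arccos(p₁·p₂) ≈ 1.326 rad (76.0°). The total great-circle distance is δ·R ≈ 1.326 × 3440 ≈ 4561 nmi, so the target fraction is f = 2300/4561 ≈ 0.504.
Interpolate at f ≈ 0.504 with slerp weights a = sin((1−f)δ)/sin δ ≈ 0.630, b = sin(fδ)/sin δ ≈ 0.639.
p = a·p₁ + b·p₂ ≈ (0.590, 0.707, -0.390); φ = arcsin(p_z) ≈ -22.97°, λ = atan2(p_y, p_x) ≈ 50.15°.

≈ 23°S, 50°E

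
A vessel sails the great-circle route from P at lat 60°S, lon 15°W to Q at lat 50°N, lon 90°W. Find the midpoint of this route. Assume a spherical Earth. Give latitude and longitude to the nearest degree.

≈ lat 6°S, lon 58°W

The haversine formula gives a central angle δ ≈ 2.190 rad (125.5°) between the endpoints.
Interpolate at f = 1/2 with slerp weights a = sin((1−f)δ)/sin δ ≈ 1.091, b = sin(fδ)/sin δ ≈ 1.091.
p = a·p₁ + b·p₂ ≈ (0.527, -0.843, -0.109); φ = arcsin(p_z) ≈ -6.26°, λ = atan2(p_y, p_x) ≈ -57.98°.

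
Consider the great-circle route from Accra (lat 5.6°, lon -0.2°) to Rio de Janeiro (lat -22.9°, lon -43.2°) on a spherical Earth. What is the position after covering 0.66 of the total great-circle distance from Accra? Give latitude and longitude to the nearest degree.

Convert each endpoint to a unit vector on the sphere (x = cos φ cos λ, y = cos φ sin λ, z = sin φ).
The central angle between the endpoints is δ = arccos(p₁·p₂) ≈ 0.886 rad (50.8°).
Interpolate at f = 0.66 with slerp weights a = sin((1−f)δ)/sin δ ≈ 0.383, b = sin(fδ)/sin δ ≈ 0.713.
p = a·p₁ + b·p₂ ≈ (0.860, -0.451, -0.240); φ = arcsin(p_z) ≈ -13.88°, λ = atan2(p_y, p_x) ≈ -27.66°.

≈ lat -14°, lon -28°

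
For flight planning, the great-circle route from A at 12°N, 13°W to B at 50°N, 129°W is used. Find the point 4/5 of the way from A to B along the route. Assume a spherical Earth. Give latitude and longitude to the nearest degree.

≈ 55°N, 98°W

Write both endpoints as unit vectors p₁, p₂ with components (cos φ cos λ, cos φ sin λ, sin φ).
The central angle between the endpoints is δ = arccos(p₁·p₂) ≈ 1.687 rad (96.7°).
Interpolate at f = 4/5 with slerp weights a = sin((1−f)δ)/sin δ ≈ 0.333, b = sin(fδ)/sin δ ≈ 0.982.
p = a·p₁ + b·p₂ ≈ (-0.080, -0.564, 0.822); φ = arcsin(p_z) ≈ 55.27°, λ = atan2(p_y, p_x) ≈ -98.04°.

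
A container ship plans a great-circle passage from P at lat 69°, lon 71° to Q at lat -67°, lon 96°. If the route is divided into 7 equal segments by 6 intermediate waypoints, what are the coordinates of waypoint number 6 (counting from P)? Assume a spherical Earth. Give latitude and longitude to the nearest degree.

Convert each endpoint to a unit vector on the sphere (x = cos φ cos λ, y = cos φ sin λ, z = sin φ).
The central angle between the endpoints is δ = arccos(p₁·p₂) ≈ 2.393 rad (137.1°).
Interpolate at f = 6/7 with slerp weights a = sin((1−f)δ)/sin δ ≈ 0.492, b = sin(fδ)/sin δ ≈ 1.303.
p = a·p₁ + b·p₂ ≈ (0.004, 0.673, -0.740); φ = arcsin(p_z) ≈ -47.69°, λ = atan2(p_y, p_x) ≈ 89.64°.

≈ lat -48°, lon 90°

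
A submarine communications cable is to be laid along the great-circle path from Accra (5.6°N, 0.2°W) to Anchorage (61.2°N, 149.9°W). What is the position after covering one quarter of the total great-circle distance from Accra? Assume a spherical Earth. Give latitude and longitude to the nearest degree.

Convert each endpoint to a unit vector on the sphere (x = cos φ cos λ, y = cos φ sin λ, z = sin φ).
The central angle between the endpoints is δ = arccos(p₁·p₂) ≈ 1.905 rad (109.2°).
Interpolate at f = 1/4 with slerp weights a = sin((1−f)δ)/sin δ ≈ 1.048, b = sin(fδ)/sin δ ≈ 0.485.
p = a·p₁ + b·p₂ ≈ (0.841, -0.121, 0.528); φ = arcsin(p_z) ≈ 31.85°, λ = atan2(p_y, p_x) ≈ -8.19°.

≈ (32°N, 8°W)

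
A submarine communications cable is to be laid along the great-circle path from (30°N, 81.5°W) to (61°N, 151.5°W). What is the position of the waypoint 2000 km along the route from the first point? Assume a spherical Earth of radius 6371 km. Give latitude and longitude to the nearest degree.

≈ (44°N, 95°W)

Convert each endpoint to a unit vector on the sphere (x = cos φ cos λ, y = cos φ sin λ, z = sin φ).
The central angle between the endpoints is δ = arccos(p₁·p₂) ≈ 0.951 rad (54.5°). The total great-circle distance is δ·R ≈ 0.951 × 6371 ≈ 6059 km, so the target fraction is f = 2000/6059 ≈ 0.330.
Interpolate at f ≈ 0.330 with slerp weights a = sin((1−f)δ)/sin δ ≈ 0.731, b = sin(fδ)/sin δ ≈ 0.379.
p = a·p₁ + b·p₂ ≈ (-0.068, -0.714, 0.697); φ = arcsin(p_z) ≈ 44.20°, λ = atan2(p_y, p_x) ≈ -95.45°.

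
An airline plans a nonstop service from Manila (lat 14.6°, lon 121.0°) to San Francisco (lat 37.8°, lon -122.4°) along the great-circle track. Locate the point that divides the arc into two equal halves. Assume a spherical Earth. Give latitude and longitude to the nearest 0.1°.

Write both endpoints as unit vectors p₁, p₂ with components (cos φ cos λ, cos φ sin λ, sin φ).
The central angle between the endpoints is δ = arccos(p₁·p₂) ≈ 1.760 rad (100.8°).
Interpolate at f = 1/2 with slerp weights a = sin((1−f)δ)/sin δ ≈ 0.785, b = sin(fδ)/sin δ ≈ 0.785.
p = a·p₁ + b·p₂ ≈ (-0.723, 0.127, 0.679); φ = arcsin(p_z) ≈ 42.74°, λ = atan2(p_y, p_x) ≈ 170.01°.

≈ lat 42.7°, lon 170.0°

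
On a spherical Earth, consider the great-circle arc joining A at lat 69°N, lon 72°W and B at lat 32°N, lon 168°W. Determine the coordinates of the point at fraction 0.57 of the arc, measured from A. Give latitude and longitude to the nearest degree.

≈ lat 55°N, lon 149°W

The haversine formula gives a central angle δ ≈ 1.089 rad (62.4°) between the endpoints.
Interpolate at f = 0.57 with slerp weights a = sin((1−f)δ)/sin δ ≈ 0.509, b = sin(fδ)/sin δ ≈ 0.656.
p = a·p₁ + b·p₂ ≈ (-0.488, -0.289, 0.823); φ = arcsin(p_z) ≈ 55.43°, λ = atan2(p_y, p_x) ≈ -149.34°.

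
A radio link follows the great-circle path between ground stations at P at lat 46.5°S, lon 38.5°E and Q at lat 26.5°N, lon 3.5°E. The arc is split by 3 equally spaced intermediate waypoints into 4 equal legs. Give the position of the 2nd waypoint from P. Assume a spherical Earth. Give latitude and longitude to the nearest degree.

≈ lat 10°S, lon 19°E

The haversine formula gives a central angle δ ≈ 1.389 rad (79.6°) between the endpoints.
Interpolate at f = 2/4 with slerp weights a = sin((1−f)δ)/sin δ ≈ 0.651, b = sin(fδ)/sin δ ≈ 0.651.
p = a·p₁ + b·p₂ ≈ (0.932, 0.314, -0.182); φ = arcsin(p_z) ≈ -10.47°, λ = atan2(p_y, p_x) ≈ 18.64°.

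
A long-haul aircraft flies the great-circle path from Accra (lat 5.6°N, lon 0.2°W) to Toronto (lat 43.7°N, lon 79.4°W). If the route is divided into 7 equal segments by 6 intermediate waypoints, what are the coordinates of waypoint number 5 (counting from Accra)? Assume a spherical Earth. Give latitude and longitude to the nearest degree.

From cos δ = sin φ₁ sin φ₂ + cos φ₁ cos φ₂ cos Δλ, the central angle is δ ≈ 1.367 rad (78.3°).
Interpolate at f = 5/7 with slerp weights a = sin((1−f)δ)/sin δ ≈ 0.389, b = sin(fδ)/sin δ ≈ 0.846.
p = a·p₁ + b·p₂ ≈ (0.499, -0.603, 0.622); φ = arcsin(p_z) ≈ 38.50°, λ = atan2(p_y, p_x) ≈ -50.35°.

≈ lat 38°N, lon 50°W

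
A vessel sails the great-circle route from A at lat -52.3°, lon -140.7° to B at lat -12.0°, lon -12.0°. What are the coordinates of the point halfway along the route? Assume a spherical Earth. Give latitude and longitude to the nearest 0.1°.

≈ lat -52.6°, lon -50.7°

The haversine formula gives a central angle δ ≈ 1.782 rad (102.1°) between the endpoints.
Interpolate at f = 1/2 with slerp weights a = sin((1−f)δ)/sin δ ≈ 0.795, b = sin(fδ)/sin δ ≈ 0.795.
p = a·p₁ + b·p₂ ≈ (0.385, -0.470, -0.795); φ = arcsin(p_z) ≈ -52.62°, λ = atan2(p_y, p_x) ≈ -50.70°.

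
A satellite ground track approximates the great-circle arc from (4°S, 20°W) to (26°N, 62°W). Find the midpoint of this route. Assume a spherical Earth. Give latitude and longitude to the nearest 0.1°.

Write both endpoints as unit vectors p₁, p₂ with components (cos φ cos λ, cos φ sin λ, sin φ).
The central angle between the endpoints is δ = arccos(p₁·p₂) ≈ 0.882 rad (50.5°).
Interpolate at f = 1/2 with slerp weights a = sin((1−f)δ)/sin δ ≈ 0.553, b = sin(fδ)/sin δ ≈ 0.553.
p = a·p₁ + b·p₂ ≈ (0.752, -0.627, 0.204); φ = arcsin(p_z) ≈ 11.76°, λ = atan2(p_y, p_x) ≈ -39.85°.

≈ (11.8°N, 39.9°W)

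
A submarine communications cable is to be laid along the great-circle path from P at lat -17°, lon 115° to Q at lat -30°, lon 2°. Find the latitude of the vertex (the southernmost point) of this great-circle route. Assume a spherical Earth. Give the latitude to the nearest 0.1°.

The great circle lies in the plane with unit normal n̂ = (p₁ × p₂)/|p₁ × p₂|.
Here n̂_z ≈ -0.775; the vertex latitude is φ_max = arccos|n̂_z| ≈ 39.2°.
Check via Clairaut: cos φ_max = |cos φ₁| · sin C = cos(17.0°)·sin(125.9°) ≈ 0.775, again giving ≈ 39.2°.

≈ -39.2°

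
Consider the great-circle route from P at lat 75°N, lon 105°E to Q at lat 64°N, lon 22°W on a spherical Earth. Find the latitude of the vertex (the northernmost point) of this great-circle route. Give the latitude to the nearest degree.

≈ 81°N

The great circle lies in the plane with unit normal n̂ = (p₁ × p₂)/|p₁ × p₂|.
Here n̂_z ≈ -0.151; the vertex latitude is φ_max = arccos|n̂_z| ≈ 81.3°.
Check via Clairaut: cos φ_max = |cos φ₁| · sin C = cos(75.0°)·sin(35.7°) ≈ 0.151, again giving ≈ 81.3°.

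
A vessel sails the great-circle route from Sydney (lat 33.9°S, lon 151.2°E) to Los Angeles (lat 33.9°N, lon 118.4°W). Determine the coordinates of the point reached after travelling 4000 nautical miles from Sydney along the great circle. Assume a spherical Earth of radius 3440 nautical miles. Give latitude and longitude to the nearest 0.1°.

Write both endpoints as unit vectors p₁, p₂ with components (cos φ cos λ, cos φ sin λ, sin φ).
The central angle between the endpoints is δ = arccos(p₁·p₂) ≈ 1.892 rad (108.4°). The total great-circle distance is δ·R ≈ 1.892 × 3440 ≈ 6509 nmi, so the target fraction is f = 4000/6509 ≈ 0.615.
Interpolate at f ≈ 0.615 with slerp weights a = sin((1−f)δ)/sin δ ≈ 0.702, b = sin(fδ)/sin δ ≈ 0.967.
p = a·p₁ + b·p₂ ≈ (-0.893, -0.425, 0.148); φ = arcsin(p_z) ≈ 8.50°, λ = atan2(p_y, p_x) ≈ -154.52°.

≈ lat 8.5°N, lon 154.5°W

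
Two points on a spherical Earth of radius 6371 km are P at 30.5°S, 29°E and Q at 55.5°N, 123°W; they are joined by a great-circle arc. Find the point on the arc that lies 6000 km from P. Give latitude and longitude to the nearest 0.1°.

≈ 17.7°N, 3.7°E

Write both endpoints as unit vectors p₁, p₂ with components (cos φ cos λ, cos φ sin λ, sin φ).
The central angle between the endpoints is δ = arccos(p₁·p₂) ≈ 2.585 rad (148.1°). The total great-circle distance is δ·R ≈ 2.585 × 6371 ≈ 16471 km, so the target fraction is f = 6000/16471 ≈ 0.364.
Interpolate at f ≈ 0.364 with slerp weights a = sin((1−f)δ)/sin δ ≈ 1.889, b = sin(fδ)/sin δ ≈ 1.531.
p = a·p₁ + b·p₂ ≈ (0.951, 0.062, 0.303); φ = arcsin(p_z) ≈ 17.66°, λ = atan2(p_y, p_x) ≈ 3.70°.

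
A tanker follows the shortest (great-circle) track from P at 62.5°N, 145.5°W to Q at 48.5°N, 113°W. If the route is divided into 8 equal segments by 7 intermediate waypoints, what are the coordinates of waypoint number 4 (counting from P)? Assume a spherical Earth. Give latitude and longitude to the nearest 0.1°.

≈ 56.5°N, 126.3°W

From cos δ = sin φ₁ sin φ₂ + cos φ₁ cos φ₂ cos Δλ, the central angle is δ ≈ 0.397 rad (22.7°).
Interpolate at f = 4/8 with slerp weights a = sin((1−f)δ)/sin δ ≈ 0.510, b = sin(fδ)/sin δ ≈ 0.510.
p = a·p₁ + b·p₂ ≈ (-0.326, -0.444, 0.834); φ = arcsin(p_z) ≈ 56.55°, λ = atan2(p_y, p_x) ≈ -126.27°.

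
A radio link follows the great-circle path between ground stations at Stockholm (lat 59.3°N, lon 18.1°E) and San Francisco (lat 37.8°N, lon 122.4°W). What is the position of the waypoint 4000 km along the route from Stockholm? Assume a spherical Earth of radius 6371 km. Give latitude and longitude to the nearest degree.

From cos δ = sin φ₁ sin φ₂ + cos φ₁ cos φ₂ cos Δλ, the central angle is δ ≈ 1.353 rad (77.5°). The total great-circle distance is δ·R ≈ 1.353 × 6371 ≈ 8622 km, so the target fraction is f = 4000/8622 ≈ 0.464.
Interpolate at f ≈ 0.464 with slerp weights a = sin((1−f)δ)/sin δ ≈ 0.680, b = sin(fδ)/sin δ ≈ 0.602.
p = a·p₁ + b·p₂ ≈ (0.075, -0.294, 0.953); φ = arcsin(p_z) ≈ 72.36°, λ = atan2(p_y, p_x) ≈ -75.66°.

≈ lat 72°N, lon 76°W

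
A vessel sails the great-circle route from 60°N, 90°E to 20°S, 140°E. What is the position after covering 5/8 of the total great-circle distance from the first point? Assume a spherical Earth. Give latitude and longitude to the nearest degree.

Convert each endpoint to a unit vector on the sphere (x = cos φ cos λ, y = cos φ sin λ, z = sin φ).
The central angle between the endpoints is δ = arccos(p₁·p₂) ≈ 1.565 rad (89.7°).
Interpolate at f = 5/8 with slerp weights a = sin((1−f)δ)/sin δ ≈ 0.554, b = sin(fδ)/sin δ ≈ 0.829.
p = a·p₁ + b·p₂ ≈ (-0.597, 0.778, 0.196); φ = arcsin(p_z) ≈ 11.30°, λ = atan2(p_y, p_x) ≈ 127.51°.

≈ 11°N, 128°E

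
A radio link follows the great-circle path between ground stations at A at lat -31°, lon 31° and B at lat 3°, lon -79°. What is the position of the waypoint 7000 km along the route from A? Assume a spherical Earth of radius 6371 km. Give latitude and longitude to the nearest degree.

Convert each endpoint to a unit vector on the sphere (x = cos φ cos λ, y = cos φ sin λ, z = sin φ).
The central angle between the endpoints is δ = arccos(p₁·p₂) ≈ 1.896 rad (108.6°). The total great-circle distance is δ·R ≈ 1.896 × 6371 ≈ 12081 km, so the target fraction is f = 7000/12081 ≈ 0.579.
Interpolate at f ≈ 0.579 with slerp weights a = sin((1−f)δ)/sin δ ≈ 0.755, b = sin(fδ)/sin δ ≈ 0.940.
p = a·p₁ + b·p₂ ≈ (0.734, -0.588, -0.340); φ = arcsin(p_z) ≈ -19.86°, λ = atan2(p_y, p_x) ≈ -38.70°.

≈ lat -20°, lon -39°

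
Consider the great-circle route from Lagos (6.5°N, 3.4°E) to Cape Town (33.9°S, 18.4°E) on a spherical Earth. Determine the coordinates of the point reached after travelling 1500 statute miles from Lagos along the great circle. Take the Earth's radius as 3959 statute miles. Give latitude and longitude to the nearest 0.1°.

≈ 14.1°S, 10.3°E

From cos δ = sin φ₁ sin φ₂ + cos φ₁ cos φ₂ cos Δλ, the central angle is δ ≈ 0.747 rad (42.8°). The total great-circle distance is δ·R ≈ 0.747 × 3959 ≈ 2959 mi, so the target fraction is f = 1500/2959 ≈ 0.507.
Interpolate at f ≈ 0.507 with slerp weights a = sin((1−f)δ)/sin δ ≈ 0.530, b = sin(fδ)/sin δ ≈ 0.544.
p = a·p₁ + b·p₂ ≈ (0.954, 0.174, -0.243); φ = arcsin(p_z) ≈ -14.09°, λ = atan2(p_y, p_x) ≈ 10.32°.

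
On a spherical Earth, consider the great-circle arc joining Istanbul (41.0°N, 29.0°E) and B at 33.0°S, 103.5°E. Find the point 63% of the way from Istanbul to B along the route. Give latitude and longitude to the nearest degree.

Convert each endpoint to a unit vector on the sphere (x = cos φ cos λ, y = cos φ sin λ, z = sin φ).
The central angle between the endpoints is δ = arccos(p₁·p₂) ≈ 1.760 rad (100.8°).
Interpolate at f = 0.63 with slerp weights a = sin((1−f)δ)/sin δ ≈ 0.617, b = sin(fδ)/sin δ ≈ 0.911.
p = a·p₁ + b·p₂ ≈ (0.229, 0.969, -0.092); φ = arcsin(p_z) ≈ -5.25°, λ = atan2(p_y, p_x) ≈ 76.71°.

≈ 5°S, 77°E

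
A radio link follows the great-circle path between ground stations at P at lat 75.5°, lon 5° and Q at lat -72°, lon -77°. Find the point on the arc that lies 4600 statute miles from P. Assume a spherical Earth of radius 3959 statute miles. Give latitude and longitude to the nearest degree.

From cos δ = sin φ₁ sin φ₂ + cos φ₁ cos φ₂ cos Δλ, the central angle is δ ≈ 2.714 rad (155.5°). The total great-circle distance is δ·R ≈ 2.714 × 3959 ≈ 10745 mi, so the target fraction is f = 4600/10745 ≈ 0.428.
Interpolate at f ≈ 0.428 with slerp weights a = sin((1−f)δ)/sin δ ≈ 2.411, b = sin(fδ)/sin δ ≈ 2.213.
p = a·p₁ + b·p₂ ≈ (0.755, -0.614, 0.230); φ = arcsin(p_z) ≈ 13.29°, λ = atan2(p_y, p_x) ≈ -39.09°.

≈ lat 13°, lon -39°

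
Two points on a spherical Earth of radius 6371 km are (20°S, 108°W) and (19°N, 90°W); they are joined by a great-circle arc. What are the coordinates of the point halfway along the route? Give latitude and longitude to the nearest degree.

≈ (1°S, 99°W)

Convert each endpoint to a unit vector on the sphere (x = cos φ cos λ, y = cos φ sin λ, z = sin φ).
The central angle between the endpoints is δ = arccos(p₁·p₂) ≈ 0.747 rad (42.8°).
Interpolate at f = 1/2 with slerp weights a = sin((1−f)δ)/sin δ ≈ 0.537, b = sin(fδ)/sin δ ≈ 0.537.
p = a·p₁ + b·p₂ ≈ (-0.156, -0.988, -0.009); φ = arcsin(p_z) ≈ -0.51°, λ = atan2(p_y, p_x) ≈ -98.97°.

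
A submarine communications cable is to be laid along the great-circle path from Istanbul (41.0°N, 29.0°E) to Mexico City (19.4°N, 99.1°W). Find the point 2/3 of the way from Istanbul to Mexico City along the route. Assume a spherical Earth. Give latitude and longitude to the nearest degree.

The haversine formula gives a central angle δ ≈ 1.794 rad (102.8°) between the endpoints.
Interpolate at f = 2/3 with slerp weights a = sin((1−f)δ)/sin δ ≈ 0.577, b = sin(fδ)/sin δ ≈ 0.954.
p = a·p₁ + b·p₂ ≈ (0.239, -0.678, 0.696); φ = arcsin(p_z) ≈ 44.08°, λ = atan2(p_y, p_x) ≈ -70.59°.

≈ 44°N, 71°W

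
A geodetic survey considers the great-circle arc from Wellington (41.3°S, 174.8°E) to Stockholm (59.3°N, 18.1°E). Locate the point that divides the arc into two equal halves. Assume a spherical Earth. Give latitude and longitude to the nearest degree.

≈ 30°N, 139°E

Write both endpoints as unit vectors p₁, p₂ with components (cos φ cos λ, cos φ sin λ, sin φ).
The central angle between the endpoints is δ = arccos(p₁·p₂) ≈ 2.738 rad (156.9°).
Interpolate at f = 1/2 with slerp weights a = sin((1−f)δ)/sin δ ≈ 2.497, b = sin(fδ)/sin δ ≈ 2.497.
p = a·p₁ + b·p₂ ≈ (-0.656, 0.566, 0.499); φ = arcsin(p_z) ≈ 29.93°, λ = atan2(p_y, p_x) ≈ 139.23°.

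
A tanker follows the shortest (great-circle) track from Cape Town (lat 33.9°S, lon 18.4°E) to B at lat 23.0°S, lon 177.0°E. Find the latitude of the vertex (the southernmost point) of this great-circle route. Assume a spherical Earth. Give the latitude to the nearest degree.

The great circle lies in the plane with unit normal n̂ = (p₁ × p₂)/|p₁ × p₂|.
Here n̂_z ≈ +0.321; the vertex latitude is φ_max = arccos|n̂_z| ≈ 71.3°.
Check via Clairaut: cos φ_max = |cos φ₁| · sin C = cos(33.9°)·sin(157.3°) ≈ 0.321, again giving ≈ 71.3°.

≈ 71°S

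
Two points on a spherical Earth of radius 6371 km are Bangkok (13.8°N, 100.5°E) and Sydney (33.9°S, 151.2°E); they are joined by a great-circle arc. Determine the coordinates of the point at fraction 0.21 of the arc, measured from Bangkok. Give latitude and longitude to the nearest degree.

≈ 3°N, 110°E

Write both endpoints as unit vectors p₁, p₂ with components (cos φ cos λ, cos φ sin λ, sin φ).
The central angle between the endpoints is δ = arccos(p₁·p₂) ≈ 1.184 rad (67.8°).
Interpolate at f = 0.21 with slerp weights a = sin((1−f)δ)/sin δ ≈ 0.869, b = sin(fδ)/sin δ ≈ 0.266.
p = a·p₁ + b·p₂ ≈ (-0.347, 0.936, 0.059); φ = arcsin(p_z) ≈ 3.39°, λ = atan2(p_y, p_x) ≈ 110.34°.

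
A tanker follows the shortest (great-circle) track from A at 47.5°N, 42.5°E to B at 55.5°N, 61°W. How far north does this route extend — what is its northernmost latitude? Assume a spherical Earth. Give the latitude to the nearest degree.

The great circle lies in the plane with unit normal n̂ = (p₁ × p₂)/|p₁ × p₂|.
Here n̂_z ≈ -0.435; the vertex latitude is φ_max = arccos|n̂_z| ≈ 64.2°.
Check via Clairaut: cos φ_max = |cos φ₁| · sin C = cos(47.5°)·sin(40.1°) ≈ 0.435, again giving ≈ 64.2°.

≈ 64°N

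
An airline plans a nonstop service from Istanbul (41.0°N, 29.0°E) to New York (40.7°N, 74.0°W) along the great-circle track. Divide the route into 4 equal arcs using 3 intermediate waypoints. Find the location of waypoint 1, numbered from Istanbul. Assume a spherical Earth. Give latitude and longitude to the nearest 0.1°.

The haversine formula gives a central angle δ ≈ 1.267 rad (72.6°) between the endpoints.
Interpolate at f = 1/4 with slerp weights a = sin((1−f)δ)/sin δ ≈ 0.853, b = sin(fδ)/sin δ ≈ 0.326.
p = a·p₁ + b·p₂ ≈ (0.631, 0.074, 0.772); φ = arcsin(p_z) ≈ 50.55°, λ = atan2(p_y, p_x) ≈ 6.69°.

≈ (50.6°N, 6.7°E)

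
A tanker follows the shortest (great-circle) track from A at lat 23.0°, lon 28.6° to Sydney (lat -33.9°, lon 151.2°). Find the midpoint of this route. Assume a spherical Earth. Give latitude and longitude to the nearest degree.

Write both endpoints as unit vectors p₁, p₂ with components (cos φ cos λ, cos φ sin λ, sin φ).
The central angle between the endpoints is δ = arccos(p₁·p₂) ≈ 2.252 rad (129.0°).
Interpolate at f = 1/2 with slerp weights a = sin((1−f)δ)/sin δ ≈ 1.162, b = sin(fδ)/sin δ ≈ 1.162.
p = a·p₁ + b·p₂ ≈ (0.094, 0.976, -0.194); φ = arcsin(p_z) ≈ -11.19°, λ = atan2(p_y, p_x) ≈ 84.51°.

≈ lat -11°, lon 85°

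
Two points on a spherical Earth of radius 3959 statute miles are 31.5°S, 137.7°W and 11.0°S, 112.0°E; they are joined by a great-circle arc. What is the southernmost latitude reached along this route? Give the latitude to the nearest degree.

The great circle lies in the plane with unit normal n̂ = (p₁ × p₂)/|p₁ × p₂|.
Here n̂_z ≈ -0.800; the vertex latitude is φ_max = arccos|n̂_z| ≈ 36.9°.

≈ 37°S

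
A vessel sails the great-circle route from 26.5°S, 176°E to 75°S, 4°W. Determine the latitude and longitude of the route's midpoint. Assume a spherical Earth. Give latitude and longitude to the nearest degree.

≈ 66°S, 176°E

From cos δ = sin φ₁ sin φ₂ + cos φ₁ cos φ₂ cos Δλ, the central angle is δ ≈ 1.370 rad (78.5°).
Interpolate at f = 1/2 with slerp weights a = sin((1−f)δ)/sin δ ≈ 0.646, b = sin(fδ)/sin δ ≈ 0.646.
p = a·p₁ + b·p₂ ≈ (-0.410, 0.029, -0.912); φ = arcsin(p_z) ≈ -65.75°, λ = atan2(p_y, p_x) ≈ 176.00°.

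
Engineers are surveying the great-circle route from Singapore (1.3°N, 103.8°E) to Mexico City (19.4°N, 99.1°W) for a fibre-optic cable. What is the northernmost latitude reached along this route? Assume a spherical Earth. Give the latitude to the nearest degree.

The great circle lies in the plane with unit normal n̂ = (p₁ × p₂)/|p₁ × p₂|.
Here n̂_z ≈ +0.722; the vertex latitude is φ_max = arccos|n̂_z| ≈ 43.8°.

≈ 44°N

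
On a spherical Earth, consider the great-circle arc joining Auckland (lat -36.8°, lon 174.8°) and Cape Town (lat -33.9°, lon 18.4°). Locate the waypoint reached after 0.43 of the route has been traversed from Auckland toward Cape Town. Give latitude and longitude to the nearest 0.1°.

From cos δ = sin φ₁ sin φ₂ + cos φ₁ cos φ₂ cos Δλ, the central angle is δ ≈ 1.849 rad (106.0°).
Interpolate at f = 0.43 with slerp weights a = sin((1−f)δ)/sin δ ≈ 0.904, b = sin(fδ)/sin δ ≈ 0.743.
p = a·p₁ + b·p₂ ≈ (-0.136, 0.260, -0.956); φ = arcsin(p_z) ≈ -72.92°, λ = atan2(p_y, p_x) ≈ 117.64°.

≈ lat -72.9°, lon 117.6°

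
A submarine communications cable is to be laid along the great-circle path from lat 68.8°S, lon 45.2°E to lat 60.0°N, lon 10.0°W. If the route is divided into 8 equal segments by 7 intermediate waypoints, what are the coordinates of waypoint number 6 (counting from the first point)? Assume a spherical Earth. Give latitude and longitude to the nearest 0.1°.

≈ lat 27.9°N, lon 5.2°E

The haversine formula gives a central angle δ ≈ 2.352 rad (134.8°) between the endpoints.
Interpolate at f = 6/8 with slerp weights a = sin((1−f)δ)/sin δ ≈ 0.781, b = sin(fδ)/sin δ ≈ 1.382.
p = a·p₁ + b·p₂ ≈ (0.880, 0.080, 0.469); φ = arcsin(p_z) ≈ 27.95°, λ = atan2(p_y, p_x) ≈ 5.23°.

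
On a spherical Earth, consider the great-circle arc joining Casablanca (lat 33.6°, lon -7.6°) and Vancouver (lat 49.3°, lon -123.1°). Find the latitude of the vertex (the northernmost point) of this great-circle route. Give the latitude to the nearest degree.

The great circle lies in the plane with unit normal n̂ = (p₁ × p₂)/|p₁ × p₂|.
Here n̂_z ≈ -0.499; the vertex latitude is φ_max = arccos|n̂_z| ≈ 60.1°.

≈ 60°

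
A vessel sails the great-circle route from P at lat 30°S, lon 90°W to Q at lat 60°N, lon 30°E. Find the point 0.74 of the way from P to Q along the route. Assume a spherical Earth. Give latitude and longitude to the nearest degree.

The haversine formula gives a central angle δ ≈ 2.278 rad (130.5°) between the endpoints.
Interpolate at f = 0.74 with slerp weights a = sin((1−f)δ)/sin δ ≈ 0.734, b = sin(fδ)/sin δ ≈ 1.307.
p = a·p₁ + b·p₂ ≈ (0.566, -0.309, 0.764); φ = arcsin(p_z) ≈ 49.86°, λ = atan2(p_y, p_x) ≈ -28.65°.

≈ lat 50°N, lon 29°W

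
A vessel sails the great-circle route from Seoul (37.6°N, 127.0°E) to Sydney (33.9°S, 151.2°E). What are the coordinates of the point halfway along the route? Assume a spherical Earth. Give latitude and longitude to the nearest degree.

The haversine formula gives a central angle δ ≈ 1.308 rad (75.0°) between the endpoints.
Interpolate at f = 1/2 with slerp weights a = sin((1−f)δ)/sin δ ≈ 0.630, b = sin(fδ)/sin δ ≈ 0.630.
p = a·p₁ + b·p₂ ≈ (-0.759, 0.651, 0.033); φ = arcsin(p_z) ≈ 1.89°, λ = atan2(p_y, p_x) ≈ 139.39°.

≈ 2°N, 139°E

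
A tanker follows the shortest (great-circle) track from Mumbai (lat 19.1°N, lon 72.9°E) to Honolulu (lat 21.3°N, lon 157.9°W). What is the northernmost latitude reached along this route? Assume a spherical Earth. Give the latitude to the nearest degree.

≈ 41°N

The great circle lies in the plane with unit normal n̂ = (p₁ × p₂)/|p₁ × p₂|.
Here n̂_z ≈ +0.759; the vertex latitude is φ_max = arccos|n̂_z| ≈ 40.6°.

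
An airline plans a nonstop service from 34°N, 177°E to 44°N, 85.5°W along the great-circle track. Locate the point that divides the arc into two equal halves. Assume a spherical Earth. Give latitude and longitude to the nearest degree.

Convert each endpoint to a unit vector on the sphere (x = cos φ cos λ, y = cos φ sin λ, z = sin φ).
The central angle between the endpoints is δ = arccos(p₁·p₂) ≈ 1.255 rad (71.9°).
Interpolate at f = 1/2 with slerp weights a = sin((1−f)δ)/sin δ ≈ 0.618, b = sin(fδ)/sin δ ≈ 0.618.
p = a·p₁ + b·p₂ ≈ (-0.477, -0.416, 0.774); φ = arcsin(p_z) ≈ 50.76°, λ = atan2(p_y, p_x) ≈ -138.87°.

≈ 51°N, 139°W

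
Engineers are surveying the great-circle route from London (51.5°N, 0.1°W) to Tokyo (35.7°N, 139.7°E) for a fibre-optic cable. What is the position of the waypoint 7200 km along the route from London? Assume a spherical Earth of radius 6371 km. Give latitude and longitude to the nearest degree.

The haversine formula gives a central angle δ ≈ 1.500 rad (86.0°) between the endpoints. The total great-circle distance is δ·R ≈ 1.500 × 6371 ≈ 9558 km, so the target fraction is f = 7200/9558 ≈ 0.753.
Interpolate at f ≈ 0.753 with slerp weights a = sin((1−f)δ)/sin δ ≈ 0.363, b = sin(fδ)/sin δ ≈ 0.907.
p = a·p₁ + b·p₂ ≈ (-0.336, 0.476, 0.813); φ = arcsin(p_z) ≈ 54.38°, λ = atan2(p_y, p_x) ≈ 125.22°.

≈ (54°N, 125°E)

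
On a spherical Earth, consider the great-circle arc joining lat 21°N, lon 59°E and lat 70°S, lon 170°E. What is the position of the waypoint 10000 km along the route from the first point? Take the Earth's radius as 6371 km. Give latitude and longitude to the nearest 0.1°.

Write both endpoints as unit vectors p₁, p₂ with components (cos φ cos λ, cos φ sin λ, sin φ).
The central angle between the endpoints is δ = arccos(p₁·p₂) ≈ 2.039 rad (116.8°). The total great-circle distance is δ·R ≈ 2.039 × 6371 ≈ 12990 km, so the target fraction is f = 10000/12990 ≈ 0.770.
Interpolate at f ≈ 0.770 with slerp weights a = sin((1−f)δ)/sin δ ≈ 0.507, b = sin(fδ)/sin δ ≈ 1.121.
p = a·p₁ + b·p₂ ≈ (-0.134, 0.472, -0.871); φ = arcsin(p_z) ≈ -60.62°, λ = atan2(p_y, p_x) ≈ 105.82°.

≈ lat 60.6°S, lon 105.8°E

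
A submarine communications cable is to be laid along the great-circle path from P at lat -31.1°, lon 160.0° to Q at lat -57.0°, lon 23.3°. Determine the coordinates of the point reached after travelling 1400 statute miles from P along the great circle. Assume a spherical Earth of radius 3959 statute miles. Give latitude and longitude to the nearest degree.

≈ lat -49°, lon 148°

Convert each endpoint to a unit vector on the sphere (x = cos φ cos λ, y = cos φ sin λ, z = sin φ).
The central angle between the endpoints is δ = arccos(p₁·p₂) ≈ 1.477 rad (84.6°). The total great-circle distance is δ·R ≈ 1.477 × 3959 ≈ 5847 mi, so the target fraction is f = 1400/5847 ≈ 0.239.
Interpolate at f ≈ 0.239 with slerp weights a = sin((1−f)δ)/sin δ ≈ 0.905, b = sin(fδ)/sin δ ≈ 0.348.
p = a·p₁ + b·p₂ ≈ (-0.555, 0.340, -0.759); φ = arcsin(p_z) ≈ -49.41°, λ = atan2(p_y, p_x) ≈ 148.48°.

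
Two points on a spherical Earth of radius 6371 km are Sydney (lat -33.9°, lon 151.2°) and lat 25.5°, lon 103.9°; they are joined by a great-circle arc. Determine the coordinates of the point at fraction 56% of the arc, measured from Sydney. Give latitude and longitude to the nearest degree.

From cos δ = sin φ₁ sin φ₂ + cos φ₁ cos φ₂ cos Δλ, the central angle is δ ≈ 1.300 rad (74.5°).
Interpolate at f = 0.56 with slerp weights a = sin((1−f)δ)/sin δ ≈ 0.562, b = sin(fδ)/sin δ ≈ 0.690.
p = a·p₁ + b·p₂ ≈ (-0.558, 0.830, -0.016); φ = arcsin(p_z) ≈ -0.92°, λ = atan2(p_y, p_x) ≈ 123.94°.

≈ lat -1°, lon 124°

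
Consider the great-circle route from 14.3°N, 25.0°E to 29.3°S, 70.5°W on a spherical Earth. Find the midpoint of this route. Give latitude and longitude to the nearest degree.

From cos δ = sin φ₁ sin φ₂ + cos φ₁ cos φ₂ cos Δλ, the central angle is δ ≈ 1.774 rad (101.6°).
Interpolate at f = 1/2 with slerp weights a = sin((1−f)δ)/sin δ ≈ 0.791, b = sin(fδ)/sin δ ≈ 0.791.
p = a·p₁ + b·p₂ ≈ (0.926, -0.327, -0.192); φ = arcsin(p_z) ≈ -11.06°, λ = atan2(p_y, p_x) ≈ -19.43°.

≈ 11°S, 19°W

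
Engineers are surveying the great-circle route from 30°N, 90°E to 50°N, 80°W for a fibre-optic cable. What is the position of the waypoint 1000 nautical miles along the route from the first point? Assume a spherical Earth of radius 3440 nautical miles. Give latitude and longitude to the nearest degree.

≈ 47°N, 87°E

The haversine formula gives a central angle δ ≈ 1.737 rad (99.5°) between the endpoints. The total great-circle distance is δ·R ≈ 1.737 × 3440 ≈ 5974 nmi, so the target fraction is f = 1000/5974 ≈ 0.167.
Interpolate at f ≈ 0.167 with slerp weights a = sin((1−f)δ)/sin δ ≈ 1.006, b = sin(fδ)/sin δ ≈ 0.291.
p = a·p₁ + b·p₂ ≈ (0.032, 0.687, 0.726); φ = arcsin(p_z) ≈ 46.52°, λ = atan2(p_y, p_x) ≈ 87.30°.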